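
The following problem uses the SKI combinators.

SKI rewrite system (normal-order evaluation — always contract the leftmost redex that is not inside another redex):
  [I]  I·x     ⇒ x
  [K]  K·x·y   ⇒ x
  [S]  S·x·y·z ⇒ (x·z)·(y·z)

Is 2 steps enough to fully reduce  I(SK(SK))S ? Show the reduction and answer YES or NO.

Answer: NO — after 2 steps the term is KS(SKS), not yet normal

Reduction:
  start: I(SK(SK))S
  →1  SK(SK)S
  →2  KS(SKS)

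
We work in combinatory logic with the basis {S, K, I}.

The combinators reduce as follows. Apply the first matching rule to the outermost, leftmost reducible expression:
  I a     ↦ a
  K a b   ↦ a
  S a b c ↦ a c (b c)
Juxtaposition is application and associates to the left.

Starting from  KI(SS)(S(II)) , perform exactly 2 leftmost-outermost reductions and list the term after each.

  start: KI(SS)(S(II))
  [1] I(S(II))
  [2] S(II)

Answer: after 2 steps: S(II)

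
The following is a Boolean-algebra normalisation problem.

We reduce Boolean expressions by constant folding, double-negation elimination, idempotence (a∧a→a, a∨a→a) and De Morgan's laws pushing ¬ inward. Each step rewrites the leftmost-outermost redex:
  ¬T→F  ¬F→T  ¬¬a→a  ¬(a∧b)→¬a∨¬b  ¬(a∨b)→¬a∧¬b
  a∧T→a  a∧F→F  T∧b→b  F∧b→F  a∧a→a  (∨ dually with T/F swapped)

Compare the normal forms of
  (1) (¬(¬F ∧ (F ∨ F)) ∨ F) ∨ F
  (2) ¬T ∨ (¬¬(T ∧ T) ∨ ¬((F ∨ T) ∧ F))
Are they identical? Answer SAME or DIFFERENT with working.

Term A:
  start: (¬(¬F ∧ (F ∨ F)) ∨ F) ∨ F
  [1] ¬(¬F ∧ (F ∨ F)) ∨ F
  [2] ¬(¬F ∧ (F ∨ F))
  [3] ¬¬F ∨ ¬(F ∨ F)
  [4] F ∨ ¬(F ∨ F)
  [5] ¬(F ∨ F)
  [6] ¬F ∧ ¬F
  [7] ¬F
  [8] T

Term B:
  start: ¬T ∨ (¬¬(T ∧ T) ∨ ¬((F ∨ T) ∧ F))
  [1] F ∨ (¬¬(T ∧ T) ∨ ¬((F ∨ T) ∧ F))
  [2] ¬¬(T ∧ T) ∨ ¬((F ∨ T) ∧ F)
  [3] (T ∧ T) ∨ ¬((F ∨ T) ∧ F)
  [4] T ∨ ¬((F ∨ T) ∧ F)
  [5] T

Answer: SAME — A ⇓ T, B ⇓ T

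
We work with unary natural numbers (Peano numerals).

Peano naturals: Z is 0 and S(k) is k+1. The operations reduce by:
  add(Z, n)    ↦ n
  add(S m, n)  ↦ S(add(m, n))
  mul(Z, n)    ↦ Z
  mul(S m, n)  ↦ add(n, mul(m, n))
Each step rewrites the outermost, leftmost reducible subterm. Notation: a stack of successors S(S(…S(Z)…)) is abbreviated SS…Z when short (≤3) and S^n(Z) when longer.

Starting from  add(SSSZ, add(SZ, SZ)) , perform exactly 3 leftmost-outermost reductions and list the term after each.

Answer: after 3 steps: S(S(S(add(Z, add(SZ, SZ)))))

Working:
  start: add(SSSZ, add(SZ, SZ))
  [1] S(add(SSZ, add(SZ, SZ)))
  [2] S(S(add(SZ, add(SZ, SZ))))
  [3] S(S(S(add(Z, add(SZ, SZ)))))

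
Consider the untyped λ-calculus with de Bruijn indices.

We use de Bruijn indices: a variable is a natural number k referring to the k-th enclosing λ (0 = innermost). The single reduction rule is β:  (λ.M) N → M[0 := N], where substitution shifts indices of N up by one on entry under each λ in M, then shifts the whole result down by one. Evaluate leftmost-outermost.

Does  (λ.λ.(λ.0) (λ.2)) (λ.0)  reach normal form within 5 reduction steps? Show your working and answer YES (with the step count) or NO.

  start: (λ.λ.(λ.0) (λ.2)) (λ.0)
  [1] λ.(λ.0) (λ.λ.0)
  [2] λ.λ.λ.0

Answer: YES — reaches normal form λ.λ.λ.0 in 2 ≤ 5 steps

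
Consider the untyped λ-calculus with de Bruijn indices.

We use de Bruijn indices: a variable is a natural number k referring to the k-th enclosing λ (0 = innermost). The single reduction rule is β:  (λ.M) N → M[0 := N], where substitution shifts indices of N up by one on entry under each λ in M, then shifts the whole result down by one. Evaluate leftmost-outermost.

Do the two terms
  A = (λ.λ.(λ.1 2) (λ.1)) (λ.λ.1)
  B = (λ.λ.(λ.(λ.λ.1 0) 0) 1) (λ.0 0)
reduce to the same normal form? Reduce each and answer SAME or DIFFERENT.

Answer: DIFFERENT — A ⇓ λ.0 (λ.λ.1), B ⇓ λ.λ.0 0

Reduction:
Term A:
  start: (λ.λ.(λ.1 2) (λ.1)) (λ.λ.1)
  →1  λ.(λ.1 (λ.λ.1)) (λ.1)
  →2  λ.0 (λ.λ.1)

Term B:
  start: (λ.λ.(λ.(λ.λ.1 0) 0) 1) (λ.0 0)
  →1  λ.(λ.(λ.λ.1 0) 0) (λ.0 0)
  →2  λ.(λ.λ.1 0) (λ.0 0)
  →3  λ.λ.(λ.0 0) 0
  →4  λ.λ.0 0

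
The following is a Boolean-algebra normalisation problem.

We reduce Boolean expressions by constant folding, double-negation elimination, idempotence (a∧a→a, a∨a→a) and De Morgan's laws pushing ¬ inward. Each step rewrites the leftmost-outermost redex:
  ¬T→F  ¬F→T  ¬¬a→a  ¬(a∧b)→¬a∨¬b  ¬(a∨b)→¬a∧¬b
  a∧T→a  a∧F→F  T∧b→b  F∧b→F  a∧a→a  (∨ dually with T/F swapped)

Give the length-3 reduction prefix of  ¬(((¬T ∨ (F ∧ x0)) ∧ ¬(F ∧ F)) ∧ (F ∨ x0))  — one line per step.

  start: ¬(((¬T ∨ (F ∧ x0)) ∧ ¬(F ∧ F)) ∧ (F ∨ x0))
  [1] ¬((¬T ∨ (F ∧ x0)) ∧ ¬(F ∧ F)) ∨ ¬(F ∨ x0)
  [2] (¬(¬T ∨ (F ∧ x0)) ∨ ¬¬(F ∧ F)) ∨ ¬(F ∨ x0)
  [3] ((¬¬T ∧ ¬(F ∧ x0)) ∨ ¬¬(F ∧ F)) ∨ ¬(F ∨ x0)

Answer: after 3 steps: ((¬¬T ∧ ¬(F ∧ x0)) ∨ ¬¬(F ∧ F)) ∨ ¬(F ∨ x0)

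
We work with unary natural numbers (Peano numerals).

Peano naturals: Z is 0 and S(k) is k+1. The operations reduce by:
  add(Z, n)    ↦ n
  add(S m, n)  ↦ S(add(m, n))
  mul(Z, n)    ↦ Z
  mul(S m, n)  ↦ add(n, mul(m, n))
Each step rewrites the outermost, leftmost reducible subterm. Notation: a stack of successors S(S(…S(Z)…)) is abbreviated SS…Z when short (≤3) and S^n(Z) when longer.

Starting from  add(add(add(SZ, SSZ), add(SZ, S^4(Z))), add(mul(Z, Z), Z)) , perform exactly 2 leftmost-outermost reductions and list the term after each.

  start: add(add(add(SZ, SSZ), add(SZ, S^4(Z))), add(mul(Z, Z), Z))
  →1  add(add(S(add(Z, SSZ)), add(SZ, S^4(Z))), add(mul(Z, Z), Z))
  →2  add(S(add(add(Z, SSZ), add(SZ, S^4(Z)))), add(mul(Z, Z), Z))

Answer: after 2 steps: add(S(add(add(Z, SSZ), add(SZ, S^4(Z)))), add(mul(Z, Z), Z))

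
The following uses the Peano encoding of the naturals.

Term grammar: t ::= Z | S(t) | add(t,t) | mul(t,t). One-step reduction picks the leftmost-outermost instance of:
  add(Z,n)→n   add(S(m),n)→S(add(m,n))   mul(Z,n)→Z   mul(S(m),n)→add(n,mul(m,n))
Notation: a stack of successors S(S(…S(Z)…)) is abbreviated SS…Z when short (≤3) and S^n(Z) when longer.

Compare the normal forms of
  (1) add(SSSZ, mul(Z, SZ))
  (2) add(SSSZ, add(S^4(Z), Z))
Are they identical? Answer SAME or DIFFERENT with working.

Answer: DIFFERENT — A ⇓ SSSZ, B ⇓ S^7(Z)

Reduction:
Term A:
  start: add(SSSZ, mul(Z, SZ))
  step 1: S(add(SSZ, mul(Z, SZ)))
  step 2: S(S(add(SZ, mul(Z, SZ))))
  step 3: S(S(S(add(Z, mul(Z, SZ)))))
  step 4: S(S(S(mul(Z, SZ))))
  step 5: SSSZ

Term B:
  start: add(SSSZ, add(S^4(Z), Z))
  step 1: S(add(SSZ, add(S^4(Z), Z)))
  step 2: S(S(add(SZ, add(S^4(Z), Z))))
  step 3: S(S(S(add(Z, add(S^4(Z), Z)))))
  step 4: S(S(S(add(S^4(Z), Z))))
  step 5: S(S(S(S(add(SSSZ, Z)))))
  step 6: S(S(S(S(S(add(SSZ, Z))))))
  step 7: S(S(S(S(S(S(add(SZ, Z)))))))
  step 8: S(S(S(S(S(S(S(add(Z, Z))))))))
  step 9: S^7(Z)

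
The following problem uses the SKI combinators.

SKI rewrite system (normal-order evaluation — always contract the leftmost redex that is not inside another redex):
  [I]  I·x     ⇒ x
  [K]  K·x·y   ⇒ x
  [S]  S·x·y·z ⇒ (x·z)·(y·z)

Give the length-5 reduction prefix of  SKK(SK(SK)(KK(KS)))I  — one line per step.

Answer: after 5 steps: KI

Working:
  start: SKK(SK(SK)(KK(KS)))I
  step 1: K(SK(SK)(KK(KS)))(K(SK(SK)(KK(KS))))I
  step 2: SK(SK)(KK(KS))I
  step 3: K(KK(KS))(SK(KK(KS)))I
  step 4: KK(KS)I
  step 5: KI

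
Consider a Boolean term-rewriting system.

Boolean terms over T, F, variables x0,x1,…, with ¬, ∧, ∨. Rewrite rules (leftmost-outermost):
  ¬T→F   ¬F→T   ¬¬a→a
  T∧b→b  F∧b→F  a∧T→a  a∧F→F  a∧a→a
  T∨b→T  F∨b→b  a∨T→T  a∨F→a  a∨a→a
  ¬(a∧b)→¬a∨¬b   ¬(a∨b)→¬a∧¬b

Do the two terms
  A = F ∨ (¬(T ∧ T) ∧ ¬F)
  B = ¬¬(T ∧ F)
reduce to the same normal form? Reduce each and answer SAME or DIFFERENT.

Term A:
  start: F ∨ (¬(T ∧ T) ∧ ¬F)
  [1] ¬(T ∧ T) ∧ ¬F
  [2] (¬T ∨ ¬T) ∧ ¬F
  [3] ¬T ∧ ¬F
  [4] F ∧ ¬F
  [5] F

Term B:
  start: ¬¬(T ∧ F)
  [1] T ∧ F
  [2] F

Answer: SAME — A ⇓ F, B ⇓ F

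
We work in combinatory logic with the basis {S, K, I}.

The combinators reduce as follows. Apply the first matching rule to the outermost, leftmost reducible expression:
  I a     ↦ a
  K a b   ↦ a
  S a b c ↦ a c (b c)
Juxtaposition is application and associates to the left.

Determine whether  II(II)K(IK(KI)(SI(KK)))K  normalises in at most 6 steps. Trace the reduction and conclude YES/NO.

Answer: NO — after 6 steps the term is K(KI)(SI(KK)), not yet normal

Reduction:
  start: II(II)K(IK(KI)(SI(KK)))K
  step 1: I(II)K(IK(KI)(SI(KK)))K
  step 2: IIK(IK(KI)(SI(KK)))K
  step 3: IK(IK(KI)(SI(KK)))K
  step 4: K(IK(KI)(SI(KK)))K
  step 5: IK(KI)(SI(KK))
  step 6: K(KI)(SI(KK))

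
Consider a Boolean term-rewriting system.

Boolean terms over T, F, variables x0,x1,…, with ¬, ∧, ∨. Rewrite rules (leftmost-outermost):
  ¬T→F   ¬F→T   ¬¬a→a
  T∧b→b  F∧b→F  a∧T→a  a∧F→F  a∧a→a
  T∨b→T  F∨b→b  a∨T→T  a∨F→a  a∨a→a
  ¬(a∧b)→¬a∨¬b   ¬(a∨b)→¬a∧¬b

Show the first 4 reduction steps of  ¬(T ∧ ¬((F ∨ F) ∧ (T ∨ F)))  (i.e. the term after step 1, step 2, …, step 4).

  start: ¬(T ∧ ¬((F ∨ F) ∧ (T ∨ F)))
  →1  ¬T ∨ ¬¬((F ∨ F) ∧ (T ∨ F))
  →2  F ∨ ¬¬((F ∨ F) ∧ (T ∨ F))
  →3  ¬¬((F ∨ F) ∧ (T ∨ F))
  →4  (F ∨ F) ∧ (T ∨ F)

Answer: after 4 steps: (F ∨ F) ∧ (T ∨ F)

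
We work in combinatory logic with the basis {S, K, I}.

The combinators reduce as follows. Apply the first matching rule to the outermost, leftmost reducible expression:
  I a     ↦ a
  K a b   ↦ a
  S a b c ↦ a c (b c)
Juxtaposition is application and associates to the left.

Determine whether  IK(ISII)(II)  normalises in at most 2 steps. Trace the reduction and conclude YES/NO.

Answer: NO — after 2 steps the term is ISII, not yet normal

Derivation:
  start: IK(ISII)(II)
  [1] K(ISII)(II)
  [2] ISII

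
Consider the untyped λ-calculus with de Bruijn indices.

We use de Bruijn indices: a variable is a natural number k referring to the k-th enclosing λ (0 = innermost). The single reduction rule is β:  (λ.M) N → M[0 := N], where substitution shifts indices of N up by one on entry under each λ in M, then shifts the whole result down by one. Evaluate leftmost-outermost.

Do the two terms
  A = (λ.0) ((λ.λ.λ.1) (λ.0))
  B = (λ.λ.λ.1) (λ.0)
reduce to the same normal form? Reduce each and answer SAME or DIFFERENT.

Term A:
  start: (λ.0) ((λ.λ.λ.1) (λ.0))
  step 1: (λ.λ.λ.1) (λ.0)
  step 2: λ.λ.1

Term B:
  start: (λ.λ.λ.1) (λ.0)
  step 1: λ.λ.1

Answer: SAME — A ⇓ λ.λ.1, B ⇓ λ.λ.1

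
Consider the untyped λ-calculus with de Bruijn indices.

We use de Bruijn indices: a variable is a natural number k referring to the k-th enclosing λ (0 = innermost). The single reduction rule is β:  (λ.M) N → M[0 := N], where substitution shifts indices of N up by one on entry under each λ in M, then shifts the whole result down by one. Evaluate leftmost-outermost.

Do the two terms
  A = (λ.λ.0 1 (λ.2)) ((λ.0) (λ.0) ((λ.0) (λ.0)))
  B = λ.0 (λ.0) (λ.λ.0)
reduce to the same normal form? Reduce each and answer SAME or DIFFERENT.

Answer: SAME — A ⇓ λ.0 (λ.0) (λ.λ.0), B ⇓ λ.0 (λ.0) (λ.λ.0)

Reduction:
Term A:
  start: (λ.λ.0 1 (λ.2)) ((λ.0) (λ.0) ((λ.0) (λ.0)))
  [1] λ.0 ((λ.0) (λ.0) ((λ.0) (λ.0))) (λ.(λ.0) (λ.0) ((λ.0) (λ.0)))
  [2] λ.0 ((λ.0) ((λ.0) (λ.0))) (λ.(λ.0) (λ.0) ((λ.0) (λ.0)))
  [3] λ.0 ((λ.0) (λ.0)) (λ.(λ.0) (λ.0) ((λ.0) (λ.0)))
  [4] λ.0 (λ.0) (λ.(λ.0) (λ.0) ((λ.0) (λ.0)))
  [5] λ.0 (λ.0) (λ.(λ.0) ((λ.0) (λ.0)))
  [6] λ.0 (λ.0) (λ.(λ.0) (λ.0))
  [7] λ.0 (λ.0) (λ.λ.0)

Term B:
  start: λ.0 (λ.0) (λ.λ.0)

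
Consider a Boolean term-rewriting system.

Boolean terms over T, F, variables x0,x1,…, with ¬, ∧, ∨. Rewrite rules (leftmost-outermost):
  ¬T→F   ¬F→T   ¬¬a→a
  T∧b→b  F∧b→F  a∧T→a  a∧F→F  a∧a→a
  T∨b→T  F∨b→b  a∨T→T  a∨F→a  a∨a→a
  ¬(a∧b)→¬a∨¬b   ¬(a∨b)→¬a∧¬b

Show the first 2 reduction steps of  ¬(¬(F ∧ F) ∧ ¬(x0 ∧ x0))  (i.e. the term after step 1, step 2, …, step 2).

Answer: after 2 steps: (F ∧ F) ∨ ¬¬(x0 ∧ x0)

Working:
  start: ¬(¬(F ∧ F) ∧ ¬(x0 ∧ x0))
  →1  ¬¬(F ∧ F) ∨ ¬¬(x0 ∧ x0)
  →2  (F ∧ F) ∨ ¬¬(x0 ∧ x0)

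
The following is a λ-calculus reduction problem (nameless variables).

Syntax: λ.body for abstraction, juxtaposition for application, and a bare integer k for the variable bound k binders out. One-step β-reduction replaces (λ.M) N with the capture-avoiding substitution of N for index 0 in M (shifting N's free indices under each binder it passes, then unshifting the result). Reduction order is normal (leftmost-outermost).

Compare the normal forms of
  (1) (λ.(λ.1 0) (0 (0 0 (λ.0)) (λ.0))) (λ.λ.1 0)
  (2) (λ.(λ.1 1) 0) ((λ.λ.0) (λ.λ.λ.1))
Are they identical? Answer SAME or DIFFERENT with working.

Answer: SAME — A ⇓ λ.0, B ⇓ λ.0

Reduction:
Term A:
  start: (λ.(λ.1 0) (0 (0 0 (λ.0)) (λ.0))) (λ.λ.1 0)
  step 1: (λ.(λ.λ.1 0) 0) ((λ.λ.1 0) ((λ.λ.1 0) (λ.λ.1 0) (λ.0)) (λ.0))
  step 2: (λ.λ.1 0) ((λ.λ.1 0) ((λ.λ.1 0) (λ.λ.1 0) (λ.0)) (λ.0))
  step 3: λ.(λ.λ.1 0) ((λ.λ.1 0) (λ.λ.1 0) (λ.0)) (λ.0) 0
  step 4: λ.(λ.(λ.λ.1 0) (λ.λ.1 0) (λ.0) 0) (λ.0) 0
  step 5: λ.(λ.λ.1 0) (λ.λ.1 0) (λ.0) (λ.0) 0
  step 6: λ.(λ.(λ.λ.1 0) 0) (λ.0) (λ.0) 0
  step 7: λ.(λ.λ.1 0) (λ.0) (λ.0) 0
  step 8: λ.(λ.(λ.0) 0) (λ.0) 0
  step 9: λ.(λ.0) (λ.0) 0
  step 10: λ.(λ.0) 0
  step 11: λ.0

Term B:
  start: (λ.(λ.1 1) 0) ((λ.λ.0) (λ.λ.λ.1))
  step 1: (λ.(λ.λ.0) (λ.λ.λ.1) ((λ.λ.0) (λ.λ.λ.1))) ((λ.λ.0) (λ.λ.λ.1))
  step 2: (λ.λ.0) (λ.λ.λ.1) ((λ.λ.0) (λ.λ.λ.1))
  step 3: (λ.0) ((λ.λ.0) (λ.λ.λ.1))
  step 4: (λ.λ.0) (λ.λ.λ.1)
  step 5: λ.0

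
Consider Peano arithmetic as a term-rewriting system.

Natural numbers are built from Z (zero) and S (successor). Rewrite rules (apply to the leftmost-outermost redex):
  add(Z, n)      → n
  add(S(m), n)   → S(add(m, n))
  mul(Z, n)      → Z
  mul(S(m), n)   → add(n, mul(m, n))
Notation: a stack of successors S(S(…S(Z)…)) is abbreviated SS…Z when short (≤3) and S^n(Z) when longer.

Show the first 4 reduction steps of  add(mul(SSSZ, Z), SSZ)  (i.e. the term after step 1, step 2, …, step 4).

  start: add(mul(SSSZ, Z), SSZ)
  [1] add(add(Z, mul(SSZ, Z)), SSZ)
  [2] add(mul(SSZ, Z), SSZ)
  [3] add(add(Z, mul(SZ, Z)), SSZ)
  [4] add(mul(SZ, Z), SSZ)

Answer: after 4 steps: add(mul(SZ, Z), SSZ)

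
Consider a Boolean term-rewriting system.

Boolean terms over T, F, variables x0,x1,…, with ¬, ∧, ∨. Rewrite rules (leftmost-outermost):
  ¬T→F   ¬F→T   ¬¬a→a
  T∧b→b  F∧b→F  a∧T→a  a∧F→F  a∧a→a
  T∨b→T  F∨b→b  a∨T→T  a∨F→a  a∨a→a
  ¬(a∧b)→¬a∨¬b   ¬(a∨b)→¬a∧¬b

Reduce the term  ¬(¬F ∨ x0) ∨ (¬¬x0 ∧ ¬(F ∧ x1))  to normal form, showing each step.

Answer: normal form = x0  (in 9 steps)

Working:
  start: ¬(¬F ∨ x0) ∨ (¬¬x0 ∧ ¬(F ∧ x1))
  step 1: (¬¬F ∧ ¬x0) ∨ (¬¬x0 ∧ ¬(F ∧ x1))
  step 2: (F ∧ ¬x0) ∨ (¬¬x0 ∧ ¬(F ∧ x1))
  step 3: F ∨ (¬¬x0 ∧ ¬(F ∧ x1))
  step 4: ¬¬x0 ∧ ¬(F ∧ x1)
  step 5: x0 ∧ ¬(F ∧ x1)
  step 6: x0 ∧ (¬F ∨ ¬x1)
  step 7: x0 ∧ (T ∨ ¬x1)
  step 8: x0 ∧ T
  step 9: x0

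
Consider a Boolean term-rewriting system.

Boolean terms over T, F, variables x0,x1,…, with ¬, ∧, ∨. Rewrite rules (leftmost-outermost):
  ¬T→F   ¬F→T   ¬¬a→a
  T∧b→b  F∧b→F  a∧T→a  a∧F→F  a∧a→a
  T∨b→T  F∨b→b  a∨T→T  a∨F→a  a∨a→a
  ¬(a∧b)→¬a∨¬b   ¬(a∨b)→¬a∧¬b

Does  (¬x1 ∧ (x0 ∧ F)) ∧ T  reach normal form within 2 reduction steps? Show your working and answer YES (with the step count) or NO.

Answer: NO — after 2 steps the term is ¬x1 ∧ F, not yet normal

Derivation:
  start: (¬x1 ∧ (x0 ∧ F)) ∧ T
  [1] ¬x1 ∧ (x0 ∧ F)
  [2] ¬x1 ∧ F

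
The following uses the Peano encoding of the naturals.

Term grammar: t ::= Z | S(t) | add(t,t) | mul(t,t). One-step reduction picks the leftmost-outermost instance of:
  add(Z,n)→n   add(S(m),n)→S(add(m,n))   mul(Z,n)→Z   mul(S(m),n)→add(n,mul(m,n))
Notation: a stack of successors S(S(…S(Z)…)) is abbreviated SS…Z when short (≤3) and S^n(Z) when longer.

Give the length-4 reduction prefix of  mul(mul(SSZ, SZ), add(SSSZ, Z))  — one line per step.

  start: mul(mul(SSZ, SZ), add(SSSZ, Z))
  step 1: mul(add(SZ, mul(SZ, SZ)), add(SSSZ, Z))
  step 2: mul(S(add(Z, mul(SZ, SZ))), add(SSSZ, Z))
  step 3: add(add(SSSZ, Z), mul(add(Z, mul(SZ, SZ)), add(SSSZ, Z)))
  step 4: add(S(add(SSZ, Z)), mul(add(Z, mul(SZ, SZ)), add(SSSZ, Z)))

Answer: after 4 steps: add(S(add(SSZ, Z)), mul(add(Z, mul(SZ, SZ)), add(SSSZ, Z)))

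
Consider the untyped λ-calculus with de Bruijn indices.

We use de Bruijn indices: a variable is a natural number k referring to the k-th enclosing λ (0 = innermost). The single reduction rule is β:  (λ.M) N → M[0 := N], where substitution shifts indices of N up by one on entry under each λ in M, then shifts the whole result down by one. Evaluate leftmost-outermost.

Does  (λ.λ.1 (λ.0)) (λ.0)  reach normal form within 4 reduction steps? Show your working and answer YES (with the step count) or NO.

Answer: YES — reaches normal form λ.λ.0 in 2 ≤ 4 steps

Reduction:
  start: (λ.λ.1 (λ.0)) (λ.0)
  [1] λ.(λ.0) (λ.0)
  [2] λ.λ.0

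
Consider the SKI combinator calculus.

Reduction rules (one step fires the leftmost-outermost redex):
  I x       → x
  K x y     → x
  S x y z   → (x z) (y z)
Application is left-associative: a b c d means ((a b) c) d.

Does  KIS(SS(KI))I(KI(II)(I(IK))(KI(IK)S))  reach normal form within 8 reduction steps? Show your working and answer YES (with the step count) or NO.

Answer: NO — after 8 steps the term is IK(KI(IK)S)(KII(KI(II)(I(IK))(KI(IK)S))), not yet normal

Derivation:
  start: KIS(SS(KI))I(KI(II)(I(IK))(KI(IK)S))
  step 1: I(SS(KI))I(KI(II)(I(IK))(KI(IK)S))
  step 2: SS(KI)I(KI(II)(I(IK))(KI(IK)S))
  step 3: SI(KII)(KI(II)(I(IK))(KI(IK)S))
  step 4: I(KI(II)(I(IK))(KI(IK)S))(KII(KI(II)(I(IK))(KI(IK)S)))
  step 5: KI(II)(I(IK))(KI(IK)S)(KII(KI(II)(I(IK))(KI(IK)S)))
  step 6: I(I(IK))(KI(IK)S)(KII(KI(II)(I(IK))(KI(IK)S)))
  step 7: I(IK)(KI(IK)S)(KII(KI(II)(I(IK))(KI(IK)S)))
  step 8: IK(KI(IK)S)(KII(KI(II)(I(IK))(KI(IK)S)))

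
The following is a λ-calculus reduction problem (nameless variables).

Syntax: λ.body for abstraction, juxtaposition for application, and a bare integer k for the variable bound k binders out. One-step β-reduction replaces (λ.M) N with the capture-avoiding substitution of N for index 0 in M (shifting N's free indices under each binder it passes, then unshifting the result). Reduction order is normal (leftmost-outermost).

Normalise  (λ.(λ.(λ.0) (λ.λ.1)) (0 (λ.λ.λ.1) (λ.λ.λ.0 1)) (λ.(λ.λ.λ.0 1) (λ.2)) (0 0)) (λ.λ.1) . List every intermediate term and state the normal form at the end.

Answer: normal form = λ.λ.λ.0 1  (in 6 steps)

Working:
  start: (λ.(λ.(λ.0) (λ.λ.1)) (0 (λ.λ.λ.1) (λ.λ.λ.0 1)) (λ.(λ.λ.λ.0 1) (λ.2)) (0 0)) (λ.λ.1)
  →1  (λ.(λ.0) (λ.λ.1)) ((λ.λ.1) (λ.λ.λ.1) (λ.λ.λ.0 1)) (λ.(λ.λ.λ.0 1) (λ.λ.λ.1)) ((λ.λ.1) (λ.λ.1))
  →2  (λ.0) (λ.λ.1) (λ.(λ.λ.λ.0 1) (λ.λ.λ.1)) ((λ.λ.1) (λ.λ.1))
  →3  (λ.λ.1) (λ.(λ.λ.λ.0 1) (λ.λ.λ.1)) ((λ.λ.1) (λ.λ.1))
  →4  (λ.λ.(λ.λ.λ.0 1) (λ.λ.λ.1)) ((λ.λ.1) (λ.λ.1))
  →5  λ.(λ.λ.λ.0 1) (λ.λ.λ.1)
  →6  λ.λ.λ.0 1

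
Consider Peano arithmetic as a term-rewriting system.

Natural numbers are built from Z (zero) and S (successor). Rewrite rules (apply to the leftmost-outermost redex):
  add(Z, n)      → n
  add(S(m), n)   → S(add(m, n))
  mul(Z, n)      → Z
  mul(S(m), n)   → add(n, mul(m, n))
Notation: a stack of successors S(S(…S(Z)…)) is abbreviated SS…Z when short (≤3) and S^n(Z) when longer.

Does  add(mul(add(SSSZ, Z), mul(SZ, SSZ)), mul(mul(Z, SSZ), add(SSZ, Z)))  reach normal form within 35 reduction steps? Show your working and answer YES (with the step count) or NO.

  start: add(mul(add(SSSZ, Z), mul(SZ, SSZ)), mul(mul(Z, SSZ), add(SSZ, Z)))
  [1] add(mul(S(add(SSZ, Z)), mul(SZ, SSZ)), mul(mul(Z, SSZ), add(SSZ, Z)))
  [2] add(add(mul(SZ, SSZ), mul(add(SSZ, Z), mul(SZ, SSZ))), mul(mul(Z, SSZ), add(SSZ, Z)))
  [3] add(add(add(SSZ, mul(Z, SSZ)), mul(add(SSZ, Z), mul(SZ, SSZ))), mul(mul(Z, SSZ), add(SSZ, Z)))
  [4] add(add(S(add(SZ, mul(Z, SSZ))), mul(add(SSZ, Z), mul(SZ, SSZ))), mul(mul(Z, SSZ), add(SSZ, Z)))
  [5] add(S(add(add(SZ, mul(Z, SSZ)), mul(add(SSZ, Z), mul(SZ, SSZ)))), mul(mul(Z, SSZ), add(SSZ, Z)))
  [6] S(add(add(add(SZ, mul(Z, SSZ)), mul(add(SSZ, Z), mul(SZ, SSZ))), mul(mul(Z, SSZ), add(SSZ, Z))))
  [7] S(add(add(S(add(Z, mul(Z, SSZ))), mul(add(SSZ, Z), mul(SZ, SSZ))), mul(mul(Z, SSZ), add(SSZ, Z))))
  [8] S(add(S(add(add(Z, mul(Z, SSZ)), mul(add(SSZ, Z), mul(SZ, SSZ)))), mul(mul(Z, SSZ), add(SSZ, Z))))
  [9] S(S(add(add(add(Z, mul(Z, SSZ)), mul(add(SSZ, Z), mul(SZ, SSZ))), mul(mul(Z, SSZ), add(SSZ, Z)))))
  [10] S(S(add(add(mul(Z, SSZ), mul(add(SSZ, Z), mul(SZ, SSZ))), mul(mul(Z, SSZ), add(SSZ, Z)))))
  [11] S(S(add(add(Z, mul(add(SSZ, Z), mul(SZ, SSZ))), mul(mul(Z, SSZ), add(SSZ, Z)))))
  [12] S(S(add(mul(add(SSZ, Z), mul(SZ, SSZ)), mul(mul(Z, SSZ), add(SSZ, Z)))))
  [13] S(S(add(mul(S(add(SZ, Z)), mul(SZ, SSZ)), mul(mul(Z, SSZ), add(SSZ, Z)))))
  [14] S(S(add(add(mul(SZ, SSZ), mul(add(SZ, Z), mul(SZ, SSZ))), mul(mul(Z, SSZ), add(SSZ, Z)))))
  [15] S(S(add(add(add(SSZ, mul(Z, SSZ)), mul(add(SZ, Z), mul(SZ, SSZ))), mul(mul(Z, SSZ), add(SSZ, Z)))))
  [16] S(S(add(add(S(add(SZ, mul(Z, SSZ))), mul(add(SZ, Z), mul(SZ, SSZ))), mul(mul(Z, SSZ), add(SSZ, Z)))))
  [17] S(S(add(S(add(add(SZ, mul(Z, SSZ)), mul(add(SZ, Z), mul(SZ, SSZ)))), mul(mul(Z, SSZ), add(SSZ, Z)))))
  [18] S(S(S(add(add(add(SZ, mul(Z, SSZ)), mul(add(SZ, Z), mul(SZ, SSZ))), mul(mul(Z, SSZ), add(SSZ, Z))))))
  [19] S(S(S(add(add(S(add(Z, mul(Z, SSZ))), mul(add(SZ, Z), mul(SZ, SSZ))), mul(mul(Z, SSZ), add(SSZ, Z))))))
  [20] S(S(S(add(S(add(add(Z, mul(Z, SSZ)), mul(add(SZ, Z), mul(SZ, SSZ)))), mul(mul(Z, SSZ), add(SSZ, Z))))))
  [21] S(S(S(S(add(add(add(Z, mul(Z, SSZ)), mul(add(SZ, Z), mul(SZ, SSZ))), mul(mul(Z, SSZ), add(SSZ, Z)))))))
  [22] S(S(S(S(add(add(mul(Z, SSZ), mul(add(SZ, Z), mul(SZ, SSZ))), mul(mul(Z, SSZ), add(SSZ, Z)))))))
  [23] S(S(S(S(add(add(Z, mul(add(SZ, Z), mul(SZ, SSZ))), mul(mul(Z, SSZ), add(SSZ, Z)))))))
  [24] S(S(S(S(add(mul(add(SZ, Z), mul(SZ, SSZ)), mul(mul(Z, SSZ), add(SSZ, Z)))))))
  [25] S(S(S(S(add(mul(S(add(Z, Z)), mul(SZ, SSZ)), mul(mul(Z, SSZ), add(SSZ, Z)))))))
  [26] S(S(S(S(add(add(mul(SZ, SSZ), mul(add(Z, Z), mul(SZ, SSZ))), mul(mul(Z, SSZ), add(SSZ, Z)))))))
  [27] S(S(S(S(add(add(add(SSZ, mul(Z, SSZ)), mul(add(Z, Z), mul(SZ, SSZ))), mul(mul(Z, SSZ), add(SSZ, Z)))))))
  [28] S(S(S(S(add(add(S(add(SZ, mul(Z, SSZ))), mul(add(Z, Z), mul(SZ, SSZ))), mul(mul(Z, SSZ), add(SSZ, Z)))))))
  [29] S(S(S(S(add(S(add(add(SZ, mul(Z, SSZ)), mul(add(Z, Z), mul(SZ, SSZ)))), mul(mul(Z, SSZ), add(SSZ, Z)))))))
  [30] S(S(S(S(S(add(add(add(SZ, mul(Z, SSZ)), mul(add(Z, Z), mul(SZ, SSZ))), mul(mul(Z, SSZ), add(SSZ, Z))))))))
  [31] S(S(S(S(S(add(add(S(add(Z, mul(Z, SSZ))), mul(add(Z, Z), mul(SZ, SSZ))), mul(mul(Z, SSZ), add(SSZ, Z))))))))
  [32] S(S(S(S(S(add(S(add(add(Z, mul(Z, SSZ)), mul(add(Z, Z), mul(SZ, SSZ)))), mul(mul(Z, SSZ), add(SSZ, Z))))))))
  [33] S(S(S(S(S(S(add(add(add(Z, mul(Z, SSZ)), mul(add(Z, Z), mul(SZ, SSZ))), mul(mul(Z, SSZ), add(SSZ, Z)))))))))
  [34] S(S(S(S(S(S(add(add(mul(Z, SSZ), mul(add(Z, Z), mul(SZ, SSZ))), mul(mul(Z, SSZ), add(SSZ, Z)))))))))
  [35] S(S(S(S(S(S(add(add(Z, mul(add(Z, Z), mul(SZ, SSZ))), mul(mul(Z, SSZ), add(SSZ, Z)))))))))

Answer: NO — after 35 steps the term is S(S(S(S(S(S(add(add(Z, mul(add(Z, Z), mul(SZ, SSZ))), mul(mul(Z, SSZ), add(SSZ, Z))))))))), not yet normal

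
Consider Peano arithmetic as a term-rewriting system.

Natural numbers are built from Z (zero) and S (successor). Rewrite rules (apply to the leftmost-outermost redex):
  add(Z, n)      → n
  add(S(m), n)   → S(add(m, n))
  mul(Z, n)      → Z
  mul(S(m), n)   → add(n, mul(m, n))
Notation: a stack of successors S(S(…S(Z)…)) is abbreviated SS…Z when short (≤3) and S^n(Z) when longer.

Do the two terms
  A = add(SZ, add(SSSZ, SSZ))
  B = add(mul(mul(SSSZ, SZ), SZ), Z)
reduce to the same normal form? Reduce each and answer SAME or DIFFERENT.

Answer: DIFFERENT — A ⇓ S^6(Z), B ⇓ SSSZ

Derivation:
Term A:
  start: add(SZ, add(SSSZ, SSZ))
  step 1: S(add(Z, add(SSSZ, SSZ)))
  step 2: S(add(SSSZ, SSZ))
  step 3: S(S(add(SSZ, SSZ)))
  step 4: S(S(S(add(SZ, SSZ))))
  step 5: S(S(S(S(add(Z, SSZ)))))
  step 6: S^6(Z)

Term B:
  start: add(mul(mul(SSSZ, SZ), SZ), Z)
  step 1: add(mul(add(SZ, mul(SSZ, SZ)), SZ), Z)
  step 2: add(mul(S(add(Z, mul(SSZ, SZ))), SZ), Z)
  step 3: add(add(SZ, mul(add(Z, mul(SSZ, SZ)), SZ)), Z)
  step 4: add(S(add(Z, mul(add(Z, mul(SSZ, SZ)), SZ))), Z)
  step 5: S(add(add(Z, mul(add(Z, mul(SSZ, SZ)), SZ)), Z))
  step 6: S(add(mul(add(Z, mul(SSZ, SZ)), SZ), Z))
  step 7: S(add(mul(mul(SSZ, SZ), SZ), Z))
  step 8: S(add(mul(add(SZ, mul(SZ, SZ)), SZ), Z))
  step 9: S(add(mul(S(add(Z, mul(SZ, SZ))), SZ), Z))
  step 10: S(add(add(SZ, mul(add(Z, mul(SZ, SZ)), SZ)), Z))
  step 11: S(add(S(add(Z, mul(add(Z, mul(SZ, SZ)), SZ))), Z))
  step 12: S(S(add(add(Z, mul(add(Z, mul(SZ, SZ)), SZ)), Z)))
  step 13: S(S(add(mul(add(Z, mul(SZ, SZ)), SZ), Z)))
  step 14: S(S(add(mul(mul(SZ, SZ), SZ), Z)))
  step 15: S(S(add(mul(add(SZ, mul(Z, SZ)), SZ), Z)))
  step 16: S(S(add(mul(S(add(Z, mul(Z, SZ))), SZ), Z)))
  step 17: S(S(add(add(SZ, mul(add(Z, mul(Z, SZ)), SZ)), Z)))
  step 18: S(S(add(S(add(Z, mul(add(Z, mul(Z, SZ)), SZ))), Z)))
  step 19: S(S(S(add(add(Z, mul(add(Z, mul(Z, SZ)), SZ)), Z))))
  step 20: S(S(S(add(mul(add(Z, mul(Z, SZ)), SZ), Z))))
  step 21: S(S(S(add(mul(mul(Z, SZ), SZ), Z))))
  step 22: S(S(S(add(mul(Z, SZ), Z))))
  step 23: S(S(S(add(Z, Z))))
  step 24: SSSZ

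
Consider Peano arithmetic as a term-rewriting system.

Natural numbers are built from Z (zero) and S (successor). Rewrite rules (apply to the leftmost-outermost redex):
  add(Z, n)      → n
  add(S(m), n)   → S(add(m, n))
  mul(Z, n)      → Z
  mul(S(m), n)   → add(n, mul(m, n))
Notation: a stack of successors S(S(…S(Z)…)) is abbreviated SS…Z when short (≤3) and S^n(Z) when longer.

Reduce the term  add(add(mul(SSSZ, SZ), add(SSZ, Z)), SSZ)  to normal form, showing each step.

Answer: normal form = S^7(Z)  (in 23 steps)

Derivation:
  start: add(add(mul(SSSZ, SZ), add(SSZ, Z)), SSZ)
  step 1: add(add(add(SZ, mul(SSZ, SZ)), add(SSZ, Z)), SSZ)
  step 2: add(add(S(add(Z, mul(SSZ, SZ))), add(SSZ, Z)), SSZ)
  step 3: add(S(add(add(Z, mul(SSZ, SZ)), add(SSZ, Z))), SSZ)
  step 4: S(add(add(add(Z, mul(SSZ, SZ)), add(SSZ, Z)), SSZ))
  step 5: S(add(add(mul(SSZ, SZ), add(SSZ, Z)), SSZ))
  step 6: S(add(add(add(SZ, mul(SZ, SZ)), add(SSZ, Z)), SSZ))
  step 7: S(add(add(S(add(Z, mul(SZ, SZ))), add(SSZ, Z)), SSZ))
  step 8: S(add(S(add(add(Z, mul(SZ, SZ)), add(SSZ, Z))), SSZ))
  step 9: S(S(add(add(add(Z, mul(SZ, SZ)), add(SSZ, Z)), SSZ)))
  step 10: S(S(add(add(mul(SZ, SZ), add(SSZ, Z)), SSZ)))
  step 11: S(S(add(add(add(SZ, mul(Z, SZ)), add(SSZ, Z)), SSZ)))
  step 12: S(S(add(add(S(add(Z, mul(Z, SZ))), add(SSZ, Z)), SSZ)))
  step 13: S(S(add(S(add(add(Z, mul(Z, SZ)), add(SSZ, Z))), SSZ)))
  step 14: S(S(S(add(add(add(Z, mul(Z, SZ)), add(SSZ, Z)), SSZ))))
  step 15: S(S(S(add(add(mul(Z, SZ), add(SSZ, Z)), SSZ))))
  step 16: S(S(S(add(add(Z, add(SSZ, Z)), SSZ))))
  step 17: S(S(S(add(add(SSZ, Z), SSZ))))
  step 18: S(S(S(add(S(add(SZ, Z)), SSZ))))
  step 19: S(S(S(S(add(add(SZ, Z), SSZ)))))
  step 20: S(S(S(S(add(S(add(Z, Z)), SSZ)))))
  step 21: S(S(S(S(S(add(add(Z, Z), SSZ))))))
  step 22: S(S(S(S(S(add(Z, SSZ))))))
  step 23: S^7(Z)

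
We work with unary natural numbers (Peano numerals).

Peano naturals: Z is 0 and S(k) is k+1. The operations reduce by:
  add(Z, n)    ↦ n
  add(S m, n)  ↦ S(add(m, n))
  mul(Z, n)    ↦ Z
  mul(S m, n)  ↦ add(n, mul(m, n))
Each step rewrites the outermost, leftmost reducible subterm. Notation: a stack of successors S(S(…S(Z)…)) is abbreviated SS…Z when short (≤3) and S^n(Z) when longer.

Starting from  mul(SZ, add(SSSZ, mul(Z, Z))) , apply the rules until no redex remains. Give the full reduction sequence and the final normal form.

Answer: normal form = SSSZ  (in 11 steps)

Working:
  start: mul(SZ, add(SSSZ, mul(Z, Z)))
  →1  add(add(SSSZ, mul(Z, Z)), mul(Z, add(SSSZ, mul(Z, Z))))
  →2  add(S(add(SSZ, mul(Z, Z))), mul(Z, add(SSSZ, mul(Z, Z))))
  →3  S(add(add(SSZ, mul(Z, Z)), mul(Z, add(SSSZ, mul(Z, Z)))))
  →4  S(add(S(add(SZ, mul(Z, Z))), mul(Z, add(SSSZ, mul(Z, Z)))))
  →5  S(S(add(add(SZ, mul(Z, Z)), mul(Z, add(SSSZ, mul(Z, Z))))))
  →6  S(S(add(S(add(Z, mul(Z, Z))), mul(Z, add(SSSZ, mul(Z, Z))))))
  →7  S(S(S(add(add(Z, mul(Z, Z)), mul(Z, add(SSSZ, mul(Z, Z)))))))
  →8  S(S(S(add(mul(Z, Z), mul(Z, add(SSSZ, mul(Z, Z)))))))
  →9  S(S(S(add(Z, mul(Z, add(SSSZ, mul(Z, Z)))))))
  →10  S(S(S(mul(Z, add(SSSZ, mul(Z, Z))))))
  →11  SSSZ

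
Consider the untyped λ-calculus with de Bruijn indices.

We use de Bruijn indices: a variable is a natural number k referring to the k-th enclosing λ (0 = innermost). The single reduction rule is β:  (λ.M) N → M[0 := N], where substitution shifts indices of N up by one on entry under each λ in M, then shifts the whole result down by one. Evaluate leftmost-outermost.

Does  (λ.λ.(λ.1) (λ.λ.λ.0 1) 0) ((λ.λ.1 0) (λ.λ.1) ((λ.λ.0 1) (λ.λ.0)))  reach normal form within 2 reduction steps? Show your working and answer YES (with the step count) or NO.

  start: (λ.λ.(λ.1) (λ.λ.λ.0 1) 0) ((λ.λ.1 0) (λ.λ.1) ((λ.λ.0 1) (λ.λ.0)))
  [1] λ.(λ.1) (λ.λ.λ.0 1) 0
  [2] λ.0 0

Answer: YES — reaches normal form λ.0 0 in 2 ≤ 2 steps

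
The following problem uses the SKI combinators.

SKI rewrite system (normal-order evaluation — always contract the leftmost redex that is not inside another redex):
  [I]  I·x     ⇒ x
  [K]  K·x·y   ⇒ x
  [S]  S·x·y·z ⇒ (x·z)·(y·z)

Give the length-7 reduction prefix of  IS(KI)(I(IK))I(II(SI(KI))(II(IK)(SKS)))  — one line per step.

  start: IS(KI)(I(IK))I(II(SI(KI))(II(IK)(SKS)))
  →1  S(KI)(I(IK))I(II(SI(KI))(II(IK)(SKS)))
  →2  KII(I(IK)I)(II(SI(KI))(II(IK)(SKS)))
  →3  I(I(IK)I)(II(SI(KI))(II(IK)(SKS)))
  →4  I(IK)I(II(SI(KI))(II(IK)(SKS)))
  →5  IKI(II(SI(KI))(II(IK)(SKS)))
  →6  KI(II(SI(KI))(II(IK)(SKS)))
  →7  I

Answer: after 7 steps: I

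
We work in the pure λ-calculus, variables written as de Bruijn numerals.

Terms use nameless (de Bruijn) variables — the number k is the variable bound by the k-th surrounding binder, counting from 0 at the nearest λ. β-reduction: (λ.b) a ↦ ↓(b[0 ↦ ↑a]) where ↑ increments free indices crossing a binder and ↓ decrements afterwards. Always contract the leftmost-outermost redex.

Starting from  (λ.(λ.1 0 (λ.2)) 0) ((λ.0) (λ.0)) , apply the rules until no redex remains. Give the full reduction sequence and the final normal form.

  start: (λ.(λ.1 0 (λ.2)) 0) ((λ.0) (λ.0))
  step 1: (λ.(λ.0) (λ.0) 0 (λ.(λ.0) (λ.0))) ((λ.0) (λ.0))
  step 2: (λ.0) (λ.0) ((λ.0) (λ.0)) (λ.(λ.0) (λ.0))
  step 3: (λ.0) ((λ.0) (λ.0)) (λ.(λ.0) (λ.0))
  step 4: (λ.0) (λ.0) (λ.(λ.0) (λ.0))
  step 5: (λ.0) (λ.(λ.0) (λ.0))
  step 6: λ.(λ.0) (λ.0)
  step 7: λ.λ.0

Answer: normal form = λ.λ.0  (in 7 steps)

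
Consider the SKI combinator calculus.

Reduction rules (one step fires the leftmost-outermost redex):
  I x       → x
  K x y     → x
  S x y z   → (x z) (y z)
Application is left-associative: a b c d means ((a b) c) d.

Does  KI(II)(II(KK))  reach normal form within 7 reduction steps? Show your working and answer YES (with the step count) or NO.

  start: KI(II)(II(KK))
  [1] I(II(KK))
  [2] II(KK)
  [3] I(KK)
  [4] KK

Answer: YES — reaches normal form KK in 4 ≤ 7 steps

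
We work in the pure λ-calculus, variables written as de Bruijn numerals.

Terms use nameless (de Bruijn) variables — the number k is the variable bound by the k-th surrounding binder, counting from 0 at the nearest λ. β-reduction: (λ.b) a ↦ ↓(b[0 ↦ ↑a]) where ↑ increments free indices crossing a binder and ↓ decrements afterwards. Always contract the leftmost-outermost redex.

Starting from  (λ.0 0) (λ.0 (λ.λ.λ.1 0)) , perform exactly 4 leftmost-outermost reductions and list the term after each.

  start: (λ.0 0) (λ.0 (λ.λ.λ.1 0))
  [1] (λ.0 (λ.λ.λ.1 0)) (λ.0 (λ.λ.λ.1 0))
  [2] (λ.0 (λ.λ.λ.1 0)) (λ.λ.λ.1 0)
  [3] (λ.λ.λ.1 0) (λ.λ.λ.1 0)
  [4] λ.λ.1 0

Answer: after 4 steps: λ.λ.1 0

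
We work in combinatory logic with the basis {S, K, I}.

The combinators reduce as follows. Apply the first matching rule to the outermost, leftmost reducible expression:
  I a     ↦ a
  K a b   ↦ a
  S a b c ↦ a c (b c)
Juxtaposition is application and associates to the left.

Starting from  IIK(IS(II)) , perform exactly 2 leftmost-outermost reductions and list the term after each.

Answer: after 2 steps: K(IS(II))

Derivation:
  start: IIK(IS(II))
  [1] IK(IS(II))
  [2] K(IS(II))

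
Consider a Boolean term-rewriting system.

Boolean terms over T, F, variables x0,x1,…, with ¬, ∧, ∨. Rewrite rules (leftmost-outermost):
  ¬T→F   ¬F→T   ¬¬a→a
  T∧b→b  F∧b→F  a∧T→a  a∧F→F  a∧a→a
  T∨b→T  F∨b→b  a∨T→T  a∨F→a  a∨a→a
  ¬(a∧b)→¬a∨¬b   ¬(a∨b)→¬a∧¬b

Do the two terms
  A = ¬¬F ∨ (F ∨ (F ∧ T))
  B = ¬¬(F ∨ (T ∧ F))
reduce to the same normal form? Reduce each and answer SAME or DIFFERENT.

Answer: SAME — A ⇓ F, B ⇓ F

Derivation:
Term A:
  start: ¬¬F ∨ (F ∨ (F ∧ T))
  →1  F ∨ (F ∨ (F ∧ T))
  →2  F ∨ (F ∧ T)
  →3  F ∧ T
  →4  F

Term B:
  start: ¬¬(F ∨ (T ∧ F))
  →1  F ∨ (T ∧ F)
  →2  T ∧ F
  →3  F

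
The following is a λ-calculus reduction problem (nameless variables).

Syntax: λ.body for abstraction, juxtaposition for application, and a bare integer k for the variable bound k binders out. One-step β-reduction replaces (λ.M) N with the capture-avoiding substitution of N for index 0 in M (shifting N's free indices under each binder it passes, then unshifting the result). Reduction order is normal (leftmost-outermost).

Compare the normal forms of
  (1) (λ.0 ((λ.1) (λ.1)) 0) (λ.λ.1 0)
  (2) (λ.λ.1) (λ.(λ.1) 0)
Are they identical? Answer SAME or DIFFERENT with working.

Term A:
  start: (λ.0 ((λ.1) (λ.1)) 0) (λ.λ.1 0)
  [1] (λ.λ.1 0) ((λ.λ.λ.1 0) (λ.λ.λ.1 0)) (λ.λ.1 0)
  [2] (λ.(λ.λ.λ.1 0) (λ.λ.λ.1 0) 0) (λ.λ.1 0)
  [3] (λ.λ.λ.1 0) (λ.λ.λ.1 0) (λ.λ.1 0)
  [4] (λ.λ.1 0) (λ.λ.1 0)
  [5] λ.(λ.λ.1 0) 0
  [6] λ.λ.1 0

Term B:
  start: (λ.λ.1) (λ.(λ.1) 0)
  [1] λ.λ.(λ.1) 0
  [2] λ.λ.0

Answer: DIFFERENT — A ⇓ λ.λ.1 0, B ⇓ λ.λ.0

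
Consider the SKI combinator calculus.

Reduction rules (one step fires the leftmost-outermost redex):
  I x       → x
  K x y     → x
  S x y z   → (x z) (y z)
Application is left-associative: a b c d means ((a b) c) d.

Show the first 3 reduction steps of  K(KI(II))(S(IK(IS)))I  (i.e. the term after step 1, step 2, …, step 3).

  start: K(KI(II))(S(IK(IS)))I
  [1] KI(II)I
  [2] II
  [3] I

Answer: after 3 steps: I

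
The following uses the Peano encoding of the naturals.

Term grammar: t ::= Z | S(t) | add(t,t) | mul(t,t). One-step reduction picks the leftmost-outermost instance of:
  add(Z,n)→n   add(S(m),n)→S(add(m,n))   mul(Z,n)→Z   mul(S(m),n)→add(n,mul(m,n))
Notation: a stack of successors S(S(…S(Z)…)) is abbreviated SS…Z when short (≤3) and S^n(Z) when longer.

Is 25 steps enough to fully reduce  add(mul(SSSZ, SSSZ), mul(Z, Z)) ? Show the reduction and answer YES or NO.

Answer: NO — after 25 steps the term is S(S(S(S(S(S(S(S(S(add(Z, mul(Z, Z))))))))))), not yet normal

Working:
  start: add(mul(SSSZ, SSSZ), mul(Z, Z))
  →1  add(add(SSSZ, mul(SSZ, SSSZ)), mul(Z, Z))
  →2  add(S(add(SSZ, mul(SSZ, SSSZ))), mul(Z, Z))
  →3  S(add(add(SSZ, mul(SSZ, SSSZ)), mul(Z, Z)))
  →4  S(add(S(add(SZ, mul(SSZ, SSSZ))), mul(Z, Z)))
  →5  S(S(add(add(SZ, mul(SSZ, SSSZ)), mul(Z, Z))))
  →6  S(S(add(S(add(Z, mul(SSZ, SSSZ))), mul(Z, Z))))
  →7  S(S(S(add(add(Z, mul(SSZ, SSSZ)), mul(Z, Z)))))
  →8  S(S(S(add(mul(SSZ, SSSZ), mul(Z, Z)))))
  →9  S(S(S(add(add(SSSZ, mul(SZ, SSSZ)), mul(Z, Z)))))
  →10  S(S(S(add(S(add(SSZ, mul(SZ, SSSZ))), mul(Z, Z)))))
  →11  S(S(S(S(add(add(SSZ, mul(SZ, SSSZ)), mul(Z, Z))))))
  →12  S(S(S(S(add(S(add(SZ, mul(SZ, SSSZ))), mul(Z, Z))))))
  →13  S(S(S(S(S(add(add(SZ, mul(SZ, SSSZ)), mul(Z, Z)))))))
  →14  S(S(S(S(S(add(S(add(Z, mul(SZ, SSSZ))), mul(Z, Z)))))))
  →15  S(S(S(S(S(S(add(add(Z, mul(SZ, SSSZ)), mul(Z, Z))))))))
  →16  S(S(S(S(S(S(add(mul(SZ, SSSZ), mul(Z, Z))))))))
  →17  S(S(S(S(S(S(add(add(SSSZ, mul(Z, SSSZ)), mul(Z, Z))))))))
  →18  S(S(S(S(S(S(add(S(add(SSZ, mul(Z, SSSZ))), mul(Z, Z))))))))
  →19  S(S(S(S(S(S(S(add(add(SSZ, mul(Z, SSSZ)), mul(Z, Z)))))))))
  →20  S(S(S(S(S(S(S(add(S(add(SZ, mul(Z, SSSZ))), mul(Z, Z)))))))))
  →21  S(S(S(S(S(S(S(S(add(add(SZ, mul(Z, SSSZ)), mul(Z, Z))))))))))
  →22  S(S(S(S(S(S(S(S(add(S(add(Z, mul(Z, SSSZ))), mul(Z, Z))))))))))
  →23  S(S(S(S(S(S(S(S(S(add(add(Z, mul(Z, SSSZ)), mul(Z, Z)))))))))))
  →24  S(S(S(S(S(S(S(S(S(add(mul(Z, SSSZ), mul(Z, Z)))))))))))
  →25  S(S(S(S(S(S(S(S(S(add(Z, mul(Z, Z)))))))))))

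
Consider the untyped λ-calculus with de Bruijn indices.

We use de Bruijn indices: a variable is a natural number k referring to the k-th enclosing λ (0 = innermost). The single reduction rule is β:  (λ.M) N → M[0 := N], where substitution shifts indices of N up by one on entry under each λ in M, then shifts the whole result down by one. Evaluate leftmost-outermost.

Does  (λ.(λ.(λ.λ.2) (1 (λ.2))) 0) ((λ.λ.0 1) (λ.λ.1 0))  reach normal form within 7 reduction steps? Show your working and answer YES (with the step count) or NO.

Answer: YES — reaches normal form λ.λ.0 (λ.λ.1 0) in 4 ≤ 7 steps

Working:
  start: (λ.(λ.(λ.λ.2) (1 (λ.2))) 0) ((λ.λ.0 1) (λ.λ.1 0))
  [1] (λ.(λ.λ.2) ((λ.λ.0 1) (λ.λ.1 0) (λ.(λ.λ.0 1) (λ.λ.1 0)))) ((λ.λ.0 1) (λ.λ.1 0))
  [2] (λ.λ.(λ.λ.0 1) (λ.λ.1 0)) ((λ.λ.0 1) (λ.λ.1 0) (λ.(λ.λ.0 1) (λ.λ.1 0)))
  [3] λ.(λ.λ.0 1) (λ.λ.1 0)
  [4] λ.λ.0 (λ.λ.1 0)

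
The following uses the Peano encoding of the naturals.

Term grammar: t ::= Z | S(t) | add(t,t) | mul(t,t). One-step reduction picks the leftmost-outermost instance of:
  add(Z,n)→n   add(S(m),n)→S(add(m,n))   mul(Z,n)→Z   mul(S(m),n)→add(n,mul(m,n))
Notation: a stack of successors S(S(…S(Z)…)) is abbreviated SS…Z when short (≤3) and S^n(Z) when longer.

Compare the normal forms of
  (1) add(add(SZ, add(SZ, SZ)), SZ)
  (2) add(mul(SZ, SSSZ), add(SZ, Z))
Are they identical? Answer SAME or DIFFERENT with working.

Term A:
  start: add(add(SZ, add(SZ, SZ)), SZ)
  [1] add(S(add(Z, add(SZ, SZ))), SZ)
  [2] S(add(add(Z, add(SZ, SZ)), SZ))
  [3] S(add(add(SZ, SZ), SZ))
  [4] S(add(S(add(Z, SZ)), SZ))
  [5] S(S(add(add(Z, SZ), SZ)))
  [6] S(S(add(SZ, SZ)))
  [7] S(S(S(add(Z, SZ))))
  [8] S^4(Z)

Term B:
  start: add(mul(SZ, SSSZ), add(SZ, Z))
  [1] add(add(SSSZ, mul(Z, SSSZ)), add(SZ, Z))
  [2] add(S(add(SSZ, mul(Z, SSSZ))), add(SZ, Z))
  [3] S(add(add(SSZ, mul(Z, SSSZ)), add(SZ, Z)))
  [4] S(add(S(add(SZ, mul(Z, SSSZ))), add(SZ, Z)))
  [5] S(S(add(add(SZ, mul(Z, SSSZ)), add(SZ, Z))))
  [6] S(S(add(S(add(Z, mul(Z, SSSZ))), add(SZ, Z))))
  [7] S(S(S(add(add(Z, mul(Z, SSSZ)), add(SZ, Z)))))
  [8] S(S(S(add(mul(Z, SSSZ), add(SZ, Z)))))
  [9] S(S(S(add(Z, add(SZ, Z)))))
  [10] S(S(S(add(SZ, Z))))
  [11] S(S(S(S(add(Z, Z)))))
  [12] S^4(Z)

Answer: SAME — A ⇓ S^4(Z), B ⇓ S^4(Z)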